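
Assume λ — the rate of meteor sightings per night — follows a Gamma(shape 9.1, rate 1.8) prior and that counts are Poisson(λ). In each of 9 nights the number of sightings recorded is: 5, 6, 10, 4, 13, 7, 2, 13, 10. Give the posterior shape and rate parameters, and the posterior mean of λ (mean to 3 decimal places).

The Poisson likelihood adds the total count to the shape and the number of exposure periods to the rate. Here ∑xᵢ = 70 and n = 9, so shape 9.1→79.1 and rate 1.8→10.8.
Posterior mean = shape/rate = 79.1/10.8 = 7.324.

Posterior: Gamma(shape=79.1, rate=10.8); mean ≈ 7.324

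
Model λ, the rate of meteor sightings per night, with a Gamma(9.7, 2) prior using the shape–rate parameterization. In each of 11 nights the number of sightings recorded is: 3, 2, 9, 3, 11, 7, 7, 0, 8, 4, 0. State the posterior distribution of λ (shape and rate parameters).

Posterior: Gamma(shape=63.7, rate=13)

The Poisson likelihood adds the total count to the shape and the number of exposure periods to the rate. Here ∑xᵢ = 54 and n = 11, so shape 9.7→63.7 and rate 2→13.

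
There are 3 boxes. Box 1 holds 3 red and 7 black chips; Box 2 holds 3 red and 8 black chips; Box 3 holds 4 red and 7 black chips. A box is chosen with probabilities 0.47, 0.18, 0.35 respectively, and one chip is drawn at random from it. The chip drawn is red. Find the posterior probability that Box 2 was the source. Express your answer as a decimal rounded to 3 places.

P(red|Box 1) = 0.3; P(red|Box 2) = 0.2727; P(red|Box 3) = 0.3636.
Prior × likelihood for each source: 0.47·0.3=0.1410, 0.18·0.2727=0.04909, 0.35·0.3636=0.1273. Summing gives P(red) = 0.31736.
P(Box 2 | red) = 0.04909 / 0.31736 = 0.155.

Posterior probability ≈ 0.155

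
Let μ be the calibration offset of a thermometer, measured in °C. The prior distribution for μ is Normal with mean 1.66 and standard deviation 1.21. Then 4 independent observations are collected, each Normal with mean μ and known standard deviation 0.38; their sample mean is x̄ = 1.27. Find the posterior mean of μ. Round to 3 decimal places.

With known σ, the Normal prior is conjugate. Weight on the data is w = (n/σ²)/(n/σ² + 1/τ₀²) = 27.7008/(27.7008+0.683013) = 0.97594.
Posterior mean = w·x̄ + (1−w)·μ₀ = 0.97594·1.27 + 0.024063·1.66 = 1.279.

Posterior mean ≈ 1.279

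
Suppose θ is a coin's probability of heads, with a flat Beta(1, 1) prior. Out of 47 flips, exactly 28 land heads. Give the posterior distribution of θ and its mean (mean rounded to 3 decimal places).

The binomial likelihood is conjugate to the Beta prior: with 28 successes and 19 failures, the posterior is Beta(1+28, 1+19) = Beta(29, 20).
Posterior mean = α/(α+β) = 29/49 = 0.592.

Posterior: Beta(29, 20); mean ≈ 0.592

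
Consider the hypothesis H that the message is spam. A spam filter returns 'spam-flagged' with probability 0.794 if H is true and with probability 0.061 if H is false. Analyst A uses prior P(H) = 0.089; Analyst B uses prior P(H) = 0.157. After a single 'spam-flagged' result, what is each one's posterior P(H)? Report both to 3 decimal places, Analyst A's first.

P('+'|H) = 0.794, P('+'|¬H) = 0.061.
Analyst A: numerator 0.794·0.089 = 0.070666; evidence = 0.070666+0.061·0.911 = 0.12624; posterior = 0.560.
Analyst B: numerator 0.794·0.157 = 0.12466; evidence = 0.12466+0.061·0.843 = 0.17608; posterior = 0.708.

Analyst A: 0.560; Analyst B: 0.708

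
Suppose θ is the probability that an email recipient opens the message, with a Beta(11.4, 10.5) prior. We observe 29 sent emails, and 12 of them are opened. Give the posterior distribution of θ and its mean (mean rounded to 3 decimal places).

Observing 12 successes and 17 failures updates Beta(11.4, 10.5) by adding the success and failure counts to the two shape parameters: α = 11.4+12 = 23.4, β = 10.5+17 = 27.5.
E[θ | data] = 23.4/(23.4+27.5) = 0.460.

Posterior: Beta(23.4, 27.5); mean ≈ 0.460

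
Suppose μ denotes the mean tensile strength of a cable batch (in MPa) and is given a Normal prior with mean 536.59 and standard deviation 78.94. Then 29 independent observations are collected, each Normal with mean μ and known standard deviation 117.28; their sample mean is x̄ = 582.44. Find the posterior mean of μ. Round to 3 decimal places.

With known σ, the Normal prior is conjugate. Weight on the data is w = (n/σ²)/(n/σ² + 1/τ₀²) = 0.00210839/(0.00210839+0.00016047) = 0.92927.
Posterior mean = w·x̄ + (1−w)·μ₀ = 0.92927·582.44 + 0.070729·536.59 = 579.197.

Posterior mean ≈ 579.197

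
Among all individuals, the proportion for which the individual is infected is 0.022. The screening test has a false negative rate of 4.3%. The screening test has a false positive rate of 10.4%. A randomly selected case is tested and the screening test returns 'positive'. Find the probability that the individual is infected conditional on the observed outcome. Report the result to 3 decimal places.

Let H be the event that the individual is infected. P(H) = 0.022, so P(¬H) = 0.978. With E the 'positive' result, P(E|H) = 0.957 and P(E|¬H) = 0.104.
P(E) = 0.957·0.022 + 0.104·0.978 = 0.021054 + 0.10171 = 0.12277.
By Bayes' theorem, P(H|E) = 0.021054 / 0.12277 = 0.171.

P(H | E) ≈ 0.171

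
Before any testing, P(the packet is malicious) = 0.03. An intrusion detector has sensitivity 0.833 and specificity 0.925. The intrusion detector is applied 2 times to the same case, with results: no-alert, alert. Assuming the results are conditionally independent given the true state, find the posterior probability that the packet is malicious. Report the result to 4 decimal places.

Posterior P(H) ≈ 0.0584

With H the event that the packet is malicious, the joint likelihood of the observed sequence is P(data|H) = 0.167·0.833 = 0.13911 and P(data|¬H) = 0.925·0.075 = 0.069375.
Bayes: P(H|data) = 0.03·0.13911 / (0.03·0.13911 + 0.97·0.069375) = 0.0041733/0.071467 = 0.0584.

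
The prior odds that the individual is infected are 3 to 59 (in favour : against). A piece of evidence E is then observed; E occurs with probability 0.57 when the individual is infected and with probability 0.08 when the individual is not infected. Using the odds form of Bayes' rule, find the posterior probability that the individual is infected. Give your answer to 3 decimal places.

Prior odds = 3/59 = 0.050847.
Likelihood ratio for E = 0.57/0.08 = 7.1250.
Posterior odds = prior odds × LR = 0.36229.
Posterior probability = odds/(1+odds) = 0.36229/1.3623 = 0.266.

Posterior probability ≈ 0.266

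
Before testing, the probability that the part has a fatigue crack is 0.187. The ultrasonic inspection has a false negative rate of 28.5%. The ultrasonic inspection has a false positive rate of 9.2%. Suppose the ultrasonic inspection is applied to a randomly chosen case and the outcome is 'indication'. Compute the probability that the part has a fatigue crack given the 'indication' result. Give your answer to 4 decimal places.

Write H for 'the part has a fatigue crack'. Prior odds H:¬H = 0.187/0.813 = 0.23001. For the 'indication' outcome, the likelihood ratio is 0.715/0.092 = 7.7717.
Posterior odds = 0.23001 × 7.7717 = 1.7876, so P(H|E) = 1.7876/(1+1.7876) = 0.6413.

P(H | E) ≈ 0.6413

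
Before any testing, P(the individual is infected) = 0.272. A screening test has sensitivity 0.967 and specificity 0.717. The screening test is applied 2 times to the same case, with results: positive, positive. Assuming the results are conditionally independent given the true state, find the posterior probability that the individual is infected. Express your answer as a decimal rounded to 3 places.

Let H be the event that the individual is infected; start with P(H) = 0.272. P('positive'|H) = 0.967, P('positive'|¬H) = 0.283.
Update on result 1 ('positive'): P(H) ← 0.967·0.2720 / (0.967·0.2720 + 0.283·0.7280) = 0.26302/0.46905 = 0.5608.
Update on result 2 ('positive'): P(H) ← 0.967·0.5608 / (0.967·0.5608 + 0.283·0.4392) = 0.54226/0.66656 = 0.8135.

Posterior P(H) ≈ 0.814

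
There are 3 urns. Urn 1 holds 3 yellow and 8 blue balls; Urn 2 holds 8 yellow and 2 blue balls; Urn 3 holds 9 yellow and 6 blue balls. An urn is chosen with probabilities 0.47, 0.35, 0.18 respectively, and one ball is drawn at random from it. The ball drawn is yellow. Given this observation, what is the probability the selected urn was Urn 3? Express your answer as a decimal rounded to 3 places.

Tabulate prior·likelihood by source: [1] prior 0.47, lik 0.2727, product 0.1282; [2] prior 0.35, lik 0.8, product 0.2800; [3] prior 0.18, lik 0.6, product 0.1080.
Normalizing constant = 0.51618; the posterior for Urn 3 is its product over the sum, 0.1080/0.51618 = 0.209.

Posterior probability ≈ 0.209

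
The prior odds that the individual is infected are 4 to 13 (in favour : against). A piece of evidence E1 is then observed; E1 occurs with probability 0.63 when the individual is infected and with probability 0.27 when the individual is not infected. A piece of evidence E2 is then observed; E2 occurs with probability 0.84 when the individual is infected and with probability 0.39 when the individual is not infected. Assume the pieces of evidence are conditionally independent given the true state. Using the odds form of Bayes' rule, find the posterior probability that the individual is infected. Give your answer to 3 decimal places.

Prior odds = 4/13 = 0.30769. In log-odds, ln(0.30769) = -1.1787.
Add log likelihood ratios: ln(2.3333) + ln(2.1538) = 1.6146.
Posterior log-odds = 0.43590, so posterior odds = exp(0.43590) = 1.5464. Converting, P(H|E) = 1.5464/2.5464 = 0.607.

Posterior probability ≈ 0.607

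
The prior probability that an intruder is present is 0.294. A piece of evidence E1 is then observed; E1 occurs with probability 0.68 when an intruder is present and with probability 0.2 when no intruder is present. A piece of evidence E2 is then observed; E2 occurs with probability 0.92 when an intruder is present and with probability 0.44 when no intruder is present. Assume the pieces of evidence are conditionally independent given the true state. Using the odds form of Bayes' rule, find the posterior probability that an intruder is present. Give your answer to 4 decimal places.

Posterior probability ≈ 0.7475

Prior odds = 0.294/(1−0.294) = 0.41643.
Likelihood ratio for E1 = 0.68/0.2 = 3.4000.
Likelihood ratio for E2 = 0.92/0.44 = 2.0909.
Posterior odds = prior odds × LR₁ × LR₂ = 2.9604.
Posterior probability = odds/(1+odds) = 2.9604/3.9604 = 0.7475.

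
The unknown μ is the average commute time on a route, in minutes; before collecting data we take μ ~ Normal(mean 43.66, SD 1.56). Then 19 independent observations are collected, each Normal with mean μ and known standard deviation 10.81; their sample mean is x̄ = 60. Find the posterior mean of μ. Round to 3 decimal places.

With known σ, the Normal prior is conjugate. Weight on the data is w = (n/σ²)/(n/σ² + 1/τ₀²) = 0.162593/(0.162593+0.410914) = 0.28351.
Posterior mean = w·x̄ + (1−w)·μ₀ = 0.28351·60 + 0.71649·43.66 = 48.293.

Posterior mean ≈ 48.293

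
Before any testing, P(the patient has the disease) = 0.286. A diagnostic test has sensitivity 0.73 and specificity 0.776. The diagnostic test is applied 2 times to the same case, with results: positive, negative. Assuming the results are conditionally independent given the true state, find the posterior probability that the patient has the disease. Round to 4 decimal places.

Posterior P(H) ≈ 0.3123

Let H be the event that the patient has the disease; start with P(H) = 0.286. P('positive'|H) = 0.73, P('positive'|¬H) = 0.224.
Update on result 1 ('positive'): P(H) ← 0.73·0.2860 / (0.73·0.2860 + 0.224·0.7140) = 0.20878/0.36872 = 0.5662.
Update on result 2 ('negative'): P(H) ← 0.27·0.5662 / (0.27·0.5662 + 0.776·0.4338) = 0.15288/0.48948 = 0.3123.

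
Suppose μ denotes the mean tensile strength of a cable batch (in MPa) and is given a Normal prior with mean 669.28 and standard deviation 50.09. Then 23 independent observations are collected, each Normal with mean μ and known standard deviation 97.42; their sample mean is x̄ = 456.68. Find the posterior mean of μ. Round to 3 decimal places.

Posterior mean ≈ 486.706

Prior precision 1/τ₀² = 1/50.09² = 0.00039856; data precision n/σ² = 23/97.42² = 0.00242344.
Posterior precision = 0.00039856 + 0.00242344 = 0.00282200.
Posterior mean = (0.00039856·669.28 + 0.00242344·456.68) / 0.00282200 = 486.706.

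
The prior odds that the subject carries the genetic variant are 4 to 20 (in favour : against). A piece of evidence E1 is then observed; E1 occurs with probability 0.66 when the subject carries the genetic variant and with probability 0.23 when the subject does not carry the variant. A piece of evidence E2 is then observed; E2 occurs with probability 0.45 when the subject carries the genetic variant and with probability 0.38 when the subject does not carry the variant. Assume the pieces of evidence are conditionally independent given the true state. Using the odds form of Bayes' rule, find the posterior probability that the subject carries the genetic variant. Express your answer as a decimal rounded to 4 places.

Prior odds = 4/20 = 0.20000.
Likelihood ratio for E1 = 0.66/0.23 = 2.8696.
Likelihood ratio for E2 = 0.45/0.38 = 1.1842.
Posterior odds = prior odds × LR₁ × LR₂ = 0.67963.
Posterior probability = odds/(1+odds) = 0.67963/1.6796 = 0.4046.

Posterior probability ≈ 0.4046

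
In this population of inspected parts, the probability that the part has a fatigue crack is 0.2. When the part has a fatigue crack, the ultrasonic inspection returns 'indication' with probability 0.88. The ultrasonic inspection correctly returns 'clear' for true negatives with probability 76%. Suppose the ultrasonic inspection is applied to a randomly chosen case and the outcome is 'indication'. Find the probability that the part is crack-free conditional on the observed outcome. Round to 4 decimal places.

P(¬H | E) ≈ 0.5217

Write H for 'the part has a fatigue crack'. Prior odds H:¬H = 0.2/0.8 = 0.25000. For the 'indication' outcome, the likelihood ratio is 0.88/0.24 = 3.6667.
Posterior odds = 0.25000 × 3.6667 = 0.91667, so P(H|E) = 0.91667/(1+0.91667) = 0.4783. Then P(¬H|E) = 1 − 0.4783 = 0.5217.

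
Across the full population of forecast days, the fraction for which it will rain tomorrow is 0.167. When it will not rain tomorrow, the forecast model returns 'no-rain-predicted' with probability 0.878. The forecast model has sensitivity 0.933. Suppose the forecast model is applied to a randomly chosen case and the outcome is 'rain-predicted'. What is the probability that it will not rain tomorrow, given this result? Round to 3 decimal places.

P(¬H | E) ≈ 0.395

Write H for 'it will rain tomorrow'. Prior odds H:¬H = 0.167/0.833 = 0.20048. For the 'rain-predicted' outcome, the likelihood ratio is 0.933/0.122 = 7.6475.
Posterior odds = 0.20048 × 7.6475 = 1.5332, so P(H|E) = 1.5332/(1+1.5332) = 0.605. Then P(¬H|E) = 1 − 0.605 = 0.395.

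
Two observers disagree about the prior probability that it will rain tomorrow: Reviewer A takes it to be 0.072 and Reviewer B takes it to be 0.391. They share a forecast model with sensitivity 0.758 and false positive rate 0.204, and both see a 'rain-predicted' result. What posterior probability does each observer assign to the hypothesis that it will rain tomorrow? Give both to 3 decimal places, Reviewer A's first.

Reviewer A: 0.224; Reviewer B: 0.705

P('+'|H) = 0.758, P('+'|¬H) = 0.204.
Reviewer A: numerator 0.758·0.072 = 0.054576; evidence = 0.054576+0.204·0.928 = 0.24389; posterior = 0.224.
Reviewer B: numerator 0.758·0.391 = 0.29638; evidence = 0.29638+0.204·0.609 = 0.42061; posterior = 0.705.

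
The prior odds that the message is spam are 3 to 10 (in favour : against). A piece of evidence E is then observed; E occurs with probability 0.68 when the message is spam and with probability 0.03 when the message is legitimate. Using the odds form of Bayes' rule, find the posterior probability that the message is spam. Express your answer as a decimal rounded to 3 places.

Posterior probability ≈ 0.872

Prior odds = 3/10 = 0.30000.
Likelihood ratio for E = 0.68/0.03 = 22.667.
Posterior odds = prior odds × LR = 6.8000.
Posterior probability = odds/(1+odds) = 6.8000/7.8000 = 0.872.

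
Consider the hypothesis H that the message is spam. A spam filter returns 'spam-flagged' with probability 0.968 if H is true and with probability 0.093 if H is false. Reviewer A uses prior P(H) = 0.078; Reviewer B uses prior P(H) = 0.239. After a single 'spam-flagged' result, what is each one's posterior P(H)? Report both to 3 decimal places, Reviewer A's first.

Reviewer A: 0.468; Reviewer B: 0.766

The likelihood ratio for a 'spam-flagged' result is 0.968/0.093 = 10.409.
Reviewer A: prior odds 0.078/0.922 = 0.084599; posterior odds 0.88055; posterior probability 0.468.
Reviewer B: prior odds 0.239/0.761 = 0.31406; posterior odds 3.2689; posterior probability 0.766.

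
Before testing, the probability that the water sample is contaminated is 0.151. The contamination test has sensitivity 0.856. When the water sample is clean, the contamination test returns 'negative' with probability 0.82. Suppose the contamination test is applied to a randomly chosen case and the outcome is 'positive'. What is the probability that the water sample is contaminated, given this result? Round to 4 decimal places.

P(H | E) ≈ 0.4582

Write H for 'the water sample is contaminated'. Prior odds H:¬H = 0.151/0.849 = 0.17786. For the 'positive' outcome, the likelihood ratio is 0.856/0.18 = 4.7556.
Posterior odds = 0.17786 × 4.7556 = 0.84581, so P(H|E) = 0.84581/(1+0.84581) = 0.4582.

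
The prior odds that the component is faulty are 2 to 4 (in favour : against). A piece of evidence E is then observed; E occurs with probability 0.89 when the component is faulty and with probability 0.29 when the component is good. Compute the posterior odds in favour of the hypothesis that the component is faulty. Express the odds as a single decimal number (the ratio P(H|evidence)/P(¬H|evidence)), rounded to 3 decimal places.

Prior odds = 2/4 = 0.50000.
Likelihood ratio for E = 0.89/0.29 = 3.0690.
Posterior odds = prior odds × LR = 1.5345.

Posterior odds ≈ 1.534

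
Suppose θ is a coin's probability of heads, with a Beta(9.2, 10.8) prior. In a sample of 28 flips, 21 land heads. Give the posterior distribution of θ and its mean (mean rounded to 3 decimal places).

Observing 21 successes and 7 failures updates Beta(9.2, 10.8) by adding the success and failure counts to the two shape parameters: α = 9.2+21 = 30.2, β = 10.8+7 = 17.8.
E[θ | data] = 30.2/(30.2+17.8) = 0.629.

Posterior: Beta(30.2, 17.8); mean ≈ 0.629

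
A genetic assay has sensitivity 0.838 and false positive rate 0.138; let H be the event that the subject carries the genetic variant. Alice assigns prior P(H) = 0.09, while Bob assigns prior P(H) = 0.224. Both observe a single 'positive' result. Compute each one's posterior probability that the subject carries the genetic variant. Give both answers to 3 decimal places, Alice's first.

Alice: 0.375; Bob: 0.637

The likelihood ratio for a 'positive' result is 0.838/0.138 = 6.0725.
Alice: prior odds 0.09/0.91 = 0.098901; posterior odds 0.60057; posterior probability 0.375.
Bob: prior odds 0.224/0.776 = 0.28866; posterior odds 1.7529; posterior probability 0.637.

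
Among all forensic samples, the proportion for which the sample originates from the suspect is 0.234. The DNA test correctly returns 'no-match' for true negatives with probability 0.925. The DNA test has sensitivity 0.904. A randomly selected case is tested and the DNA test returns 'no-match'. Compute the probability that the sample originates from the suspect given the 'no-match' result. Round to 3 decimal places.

Let H be the event that the sample originates from the suspect. P(H) = 0.234, so P(¬H) = 0.766. With E the 'no-match' result, P(E|H) = 0.096 and P(E|¬H) = 0.925.
P(E) = 0.096·0.234 + 0.925·0.766 = 0.022464 + 0.70855 = 0.73101.
By Bayes' theorem, P(H|E) = 0.022464 / 0.73101 = 0.031.

P(H | E) ≈ 0.031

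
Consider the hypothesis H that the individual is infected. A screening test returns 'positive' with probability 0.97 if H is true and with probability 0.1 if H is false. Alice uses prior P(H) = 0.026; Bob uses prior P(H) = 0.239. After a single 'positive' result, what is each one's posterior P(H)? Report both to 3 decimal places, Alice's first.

The likelihood ratio for a 'positive' result is 0.97/0.1 = 9.7000.
Alice: prior odds 0.026/0.974 = 0.026694; posterior odds 0.25893; posterior probability 0.206.
Bob: prior odds 0.239/0.761 = 0.31406; posterior odds 3.0464; posterior probability 0.753.

Alice: 0.206; Bob: 0.753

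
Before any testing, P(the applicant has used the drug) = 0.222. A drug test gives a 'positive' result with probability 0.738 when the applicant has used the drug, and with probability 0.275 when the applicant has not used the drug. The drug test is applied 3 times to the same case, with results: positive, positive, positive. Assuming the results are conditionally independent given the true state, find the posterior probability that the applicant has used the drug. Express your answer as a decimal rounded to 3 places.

Posterior P(H) ≈ 0.847

Let H be the event that the applicant has used the drug; start with P(H) = 0.222. P('positive'|H) = 0.738, P('positive'|¬H) = 0.275.
Update on result 1 ('positive'): P(H) ← 0.738·0.2220 / (0.738·0.2220 + 0.275·0.7780) = 0.16384/0.37779 = 0.4337.
Update on result 2 ('positive'): P(H) ← 0.738·0.4337 / (0.738·0.4337 + 0.275·0.5663) = 0.32005/0.47579 = 0.6727.
Update on result 3 ('positive'): P(H) ← 0.738·0.6727 / (0.738·0.6727 + 0.275·0.3273) = 0.49643/0.58645 = 0.8465.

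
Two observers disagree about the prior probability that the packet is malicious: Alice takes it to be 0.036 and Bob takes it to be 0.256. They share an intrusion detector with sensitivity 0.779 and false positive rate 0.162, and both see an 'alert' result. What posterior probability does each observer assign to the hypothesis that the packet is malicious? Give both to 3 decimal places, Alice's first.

The likelihood ratio for an 'alert' result is 0.779/0.162 = 4.8086.
Alice: prior odds 0.036/0.964 = 0.037344; posterior odds 0.17958; posterior probability 0.152.
Bob: prior odds 0.256/0.744 = 0.34409; posterior odds 1.6546; posterior probability 0.623.

Alice: 0.152; Bob: 0.623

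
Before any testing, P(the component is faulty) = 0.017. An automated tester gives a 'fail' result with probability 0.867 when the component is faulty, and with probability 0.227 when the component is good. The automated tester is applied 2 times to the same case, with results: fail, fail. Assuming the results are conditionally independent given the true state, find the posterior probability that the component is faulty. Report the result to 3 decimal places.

Posterior P(H) ≈ 0.201

Let H be the event that the component is faulty; start with P(H) = 0.017. P('fail'|H) = 0.867, P('fail'|¬H) = 0.227.
Update on result 1 ('fail'): P(H) ← 0.867·0.0170 / (0.867·0.0170 + 0.227·0.9830) = 0.014739/0.23788 = 0.0620.
Update on result 2 ('fail'): P(H) ← 0.867·0.0620 / (0.867·0.0620 + 0.227·0.9380) = 0.053719/0.26665 = 0.2015.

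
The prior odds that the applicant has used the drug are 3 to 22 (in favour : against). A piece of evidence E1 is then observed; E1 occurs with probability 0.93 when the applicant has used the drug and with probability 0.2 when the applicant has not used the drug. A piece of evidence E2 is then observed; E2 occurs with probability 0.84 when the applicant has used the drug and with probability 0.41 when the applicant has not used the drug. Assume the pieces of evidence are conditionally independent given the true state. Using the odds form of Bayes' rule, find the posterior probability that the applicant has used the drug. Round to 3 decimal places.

Prior odds = 3/22 = 0.13636.
Likelihood ratio for E1 = 0.93/0.2 = 4.6500.
Likelihood ratio for E2 = 0.84/0.41 = 2.0488.
Posterior odds = prior odds × LR₁ × LR₂ = 1.2991.
Posterior probability = odds/(1+odds) = 1.2991/2.2991 = 0.565.

Posterior probability ≈ 0.565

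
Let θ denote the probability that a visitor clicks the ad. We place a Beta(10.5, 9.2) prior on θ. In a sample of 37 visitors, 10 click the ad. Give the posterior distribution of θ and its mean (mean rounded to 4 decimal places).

Posterior: Beta(20.5, 36.2); mean ≈ 0.3616

The binomial likelihood is conjugate to the Beta prior: with 10 successes and 27 failures, the posterior is Beta(10.5+10, 9.2+27) = Beta(20.5, 36.2).
Posterior mean = α/(α+β) = 20.5/56.7 = 0.3616.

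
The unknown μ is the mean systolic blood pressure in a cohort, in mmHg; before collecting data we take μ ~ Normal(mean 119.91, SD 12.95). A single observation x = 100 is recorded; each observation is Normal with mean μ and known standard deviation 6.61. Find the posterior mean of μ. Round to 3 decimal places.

Posterior mean ≈ 104.115

Prior precision 1/τ₀² = 1/12.95² = 0.00596294; data precision n/σ² = 1/6.61² = 0.0228874.
Posterior precision = 0.00596294 + 0.0228874 = 0.0288504.
Posterior mean = (0.00596294·119.91 + 0.0228874·100) / 0.0288504 = 104.115.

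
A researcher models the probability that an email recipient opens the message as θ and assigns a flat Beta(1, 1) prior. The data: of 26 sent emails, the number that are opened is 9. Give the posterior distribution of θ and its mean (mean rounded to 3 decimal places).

Posterior: Beta(10, 18); mean ≈ 0.357

Observing 9 successes and 17 failures updates Beta(1, 1) by adding the success and failure counts to the two shape parameters: α = 1+9 = 10, β = 1+17 = 18.
E[θ | data] = 10/(10+18) = 0.357.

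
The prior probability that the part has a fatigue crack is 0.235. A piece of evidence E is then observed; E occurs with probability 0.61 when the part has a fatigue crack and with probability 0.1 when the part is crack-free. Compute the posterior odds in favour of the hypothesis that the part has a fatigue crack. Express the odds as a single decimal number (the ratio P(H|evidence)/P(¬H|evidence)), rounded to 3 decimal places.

Prior odds = 0.235/(1−0.235) = 0.30719.
Likelihood ratio for E = 0.61/0.1 = 6.1000.
Posterior odds = prior odds × LR = 1.8739.

Posterior odds ≈ 1.874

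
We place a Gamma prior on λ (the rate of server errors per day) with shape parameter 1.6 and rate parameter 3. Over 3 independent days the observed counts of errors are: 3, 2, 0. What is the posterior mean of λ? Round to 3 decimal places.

The Poisson likelihood adds the total count to the shape and the number of exposure periods to the rate. Here ∑xᵢ = 5 and n = 3, so shape 1.6→6.6 and rate 3→6.
E[λ | data] = 6.6/6 = 1.100.

Posterior mean ≈ 1.100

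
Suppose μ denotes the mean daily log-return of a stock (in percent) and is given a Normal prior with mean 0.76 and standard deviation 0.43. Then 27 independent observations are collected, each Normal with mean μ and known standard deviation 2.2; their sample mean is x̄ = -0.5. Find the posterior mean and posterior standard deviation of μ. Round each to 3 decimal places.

Posterior mean ≈ 0.120; posterior SD ≈ 0.302

Prior precision 1/τ₀² = 1/0.43² = 5.40833; data precision n/σ² = 27/2.2² = 5.57851.
Posterior precision = 5.40833 + 5.57851 = 10.9868, giving posterior SD = 1/√10.9868 = 0.302.
Posterior mean = (5.40833·0.76 + 5.57851·-0.5) / 10.9868 = 0.120.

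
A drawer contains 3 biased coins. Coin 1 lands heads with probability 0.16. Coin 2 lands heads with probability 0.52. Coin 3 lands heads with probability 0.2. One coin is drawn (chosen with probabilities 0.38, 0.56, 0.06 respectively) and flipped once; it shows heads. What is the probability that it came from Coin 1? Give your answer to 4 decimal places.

Posterior probability ≈ 0.1670

Tabulate prior·likelihood by source: [1] prior 0.38, lik 0.16, product 0.06080; [2] prior 0.56, lik 0.52, product 0.2912; [3] prior 0.06, lik 0.2, product 0.01200.
Normalizing constant = 0.36400; the posterior for Coin 1 is its product over the sum, 0.06080/0.36400 = 0.1670.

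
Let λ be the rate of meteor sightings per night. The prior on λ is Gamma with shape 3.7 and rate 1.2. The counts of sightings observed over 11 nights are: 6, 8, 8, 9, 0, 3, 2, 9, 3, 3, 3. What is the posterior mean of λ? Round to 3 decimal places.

Total count ∑xᵢ = 54 over n = 11 nights.
Gamma is conjugate to the Poisson likelihood: posterior is Gamma(shape = 3.7+54 = 57.7, rate = 1.2+11 = 12.2).
Posterior mean = shape/rate = 57.7/12.2 = 4.730.

Posterior mean ≈ 4.730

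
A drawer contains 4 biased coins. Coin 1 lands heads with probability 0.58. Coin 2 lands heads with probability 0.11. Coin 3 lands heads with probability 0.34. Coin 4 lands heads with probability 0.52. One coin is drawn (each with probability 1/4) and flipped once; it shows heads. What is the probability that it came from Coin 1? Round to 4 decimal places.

Posterior probability ≈ 0.3742

Tabulate prior·likelihood by source: [1] prior 0.25, lik 0.58, product 0.1450; [2] prior 0.25, lik 0.11, product 0.02750; [3] prior 0.25, lik 0.34, product 0.08500; [4] prior 0.25, lik 0.52, product 0.1300.
Normalizing constant = 0.38750; the posterior for Coin 1 is its product over the sum, 0.1450/0.38750 = 0.3742.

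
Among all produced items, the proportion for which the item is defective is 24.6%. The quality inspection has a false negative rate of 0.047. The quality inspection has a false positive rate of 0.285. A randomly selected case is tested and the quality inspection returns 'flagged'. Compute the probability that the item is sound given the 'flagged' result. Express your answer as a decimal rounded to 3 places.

Write H for 'the item is defective'. Prior odds H:¬H = 0.246/0.754 = 0.32626. For the 'flagged' outcome, the likelihood ratio is 0.953/0.285 = 3.3439.
Posterior odds = 0.32626 × 3.3439 = 1.0910, so P(H|E) = 1.0910/(1+1.0910) = 0.522. Then P(¬H|E) = 1 − 0.522 = 0.478.

P(¬H | E) ≈ 0.478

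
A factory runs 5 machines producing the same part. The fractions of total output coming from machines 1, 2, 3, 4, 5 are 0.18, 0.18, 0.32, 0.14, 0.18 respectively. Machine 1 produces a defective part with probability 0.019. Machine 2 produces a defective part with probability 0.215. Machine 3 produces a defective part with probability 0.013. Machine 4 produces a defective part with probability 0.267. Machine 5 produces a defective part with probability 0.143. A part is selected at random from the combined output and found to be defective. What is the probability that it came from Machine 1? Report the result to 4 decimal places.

Posterior probability ≈ 0.0313

P(defective|M1) = 0.019; P(defective|M2) = 0.215; P(defective|M3) = 0.013; P(defective|M4) = 0.267; P(defective|M5) = 0.143.
Prior × likelihood for each source: 0.18·0.019=0.003420, 0.18·0.215=0.03870, 0.32·0.013=0.004160, 0.14·0.267=0.03738, 0.18·0.143=0.02574. Summing gives P(defective) = 0.10940.
P(Machine 1 | defective) = 0.003420 / 0.10940 = 0.0313.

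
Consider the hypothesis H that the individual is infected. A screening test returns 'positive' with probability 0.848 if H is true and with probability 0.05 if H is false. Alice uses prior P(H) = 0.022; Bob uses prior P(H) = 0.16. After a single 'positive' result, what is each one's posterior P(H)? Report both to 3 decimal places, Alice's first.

The likelihood ratio for a 'positive' result is 0.848/0.05 = 16.960.
Alice: prior odds 0.022/0.978 = 0.022495; posterior odds 0.38151; posterior probability 0.276.
Bob: prior odds 0.16/0.84 = 0.19048; posterior odds 3.2305; posterior probability 0.764.

Alice: 0.276; Bob: 0.764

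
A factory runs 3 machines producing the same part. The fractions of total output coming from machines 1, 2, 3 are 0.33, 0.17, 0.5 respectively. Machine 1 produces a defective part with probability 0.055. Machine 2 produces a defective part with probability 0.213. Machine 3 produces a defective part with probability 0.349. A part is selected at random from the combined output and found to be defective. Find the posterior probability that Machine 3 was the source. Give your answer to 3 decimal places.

Posterior probability ≈ 0.762

Tabulate prior·likelihood by source: [1] prior 0.33, lik 0.055, product 0.01815; [2] prior 0.17, lik 0.213, product 0.03621; [3] prior 0.5, lik 0.349, product 0.1745.
Normalizing constant = 0.22886; the posterior for Machine 3 is its product over the sum, 0.1745/0.22886 = 0.762.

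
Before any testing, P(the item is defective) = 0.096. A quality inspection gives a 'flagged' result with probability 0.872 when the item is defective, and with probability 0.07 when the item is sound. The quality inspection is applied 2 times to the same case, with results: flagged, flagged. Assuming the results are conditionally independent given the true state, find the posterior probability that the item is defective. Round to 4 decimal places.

Posterior P(H) ≈ 0.9428

Let H be the event that the item is defective; start with P(H) = 0.096. P('flagged'|H) = 0.872, P('flagged'|¬H) = 0.07.
Update on result 1 ('flagged'): P(H) ← 0.872·0.0960 / (0.872·0.0960 + 0.07·0.9040) = 0.083712/0.14699 = 0.5695.
Update on result 2 ('flagged'): P(H) ← 0.872·0.5695 / (0.872·0.5695 + 0.07·0.4305) = 0.49660/0.52674 = 0.9428.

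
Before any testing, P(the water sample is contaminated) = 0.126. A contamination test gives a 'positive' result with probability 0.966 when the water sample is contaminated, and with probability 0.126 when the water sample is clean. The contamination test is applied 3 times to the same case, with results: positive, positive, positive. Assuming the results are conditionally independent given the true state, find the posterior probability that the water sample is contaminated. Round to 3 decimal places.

Posterior P(H) ≈ 0.985

With H the event that the water sample is contaminated, the joint likelihood of the observed sequence is P(data|H) = 0.966·0.966·0.966 = 0.90143 and P(data|¬H) = 0.126·0.126·0.126 = 0.0020004.
Bayes: P(H|data) = 0.126·0.90143 / (0.126·0.90143 + 0.874·0.0020004) = 0.11358/0.11533 = 0.9848.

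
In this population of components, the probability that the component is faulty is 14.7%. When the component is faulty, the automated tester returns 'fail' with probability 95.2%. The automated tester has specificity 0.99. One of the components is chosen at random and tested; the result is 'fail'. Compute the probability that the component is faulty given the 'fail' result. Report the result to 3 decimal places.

Write H for 'the component is faulty'. Prior odds H:¬H = 0.147/0.853 = 0.17233. For the 'fail' outcome, the likelihood ratio is 0.952/0.01 = 95.200.
Posterior odds = 0.17233 × 95.200 = 16.406, so P(H|E) = 16.406/(1+16.406) = 0.943.

P(H | E) ≈ 0.943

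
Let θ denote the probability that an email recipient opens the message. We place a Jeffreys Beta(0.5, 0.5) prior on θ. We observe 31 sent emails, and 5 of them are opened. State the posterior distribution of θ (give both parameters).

The binomial likelihood is conjugate to the Beta prior: with 5 successes and 26 failures, the posterior is Beta(0.5+5, 0.5+26) = Beta(5.5, 26.5).

Posterior: Beta(5.5, 26.5)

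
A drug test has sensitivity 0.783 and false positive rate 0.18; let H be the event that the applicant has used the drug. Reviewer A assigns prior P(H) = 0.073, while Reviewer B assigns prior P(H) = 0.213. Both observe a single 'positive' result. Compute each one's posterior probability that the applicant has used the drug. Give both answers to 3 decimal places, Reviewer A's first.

P('+'|H) = 0.783, P('+'|¬H) = 0.18.
Reviewer A: numerator 0.783·0.073 = 0.057159; evidence = 0.057159+0.18·0.927 = 0.22402; posterior = 0.255.
Reviewer B: numerator 0.783·0.213 = 0.16678; evidence = 0.16678+0.18·0.787 = 0.30844; posterior = 0.541.

Reviewer A: 0.255; Reviewer B: 0.541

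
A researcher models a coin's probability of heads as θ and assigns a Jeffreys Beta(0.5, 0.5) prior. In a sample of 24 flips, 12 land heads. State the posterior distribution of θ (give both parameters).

Posterior: Beta(12.5, 12.5)

Observing 12 successes and 12 failures updates Beta(0.5, 0.5) by adding the success and failure counts to the two shape parameters: α = 0.5+12 = 12.5, β = 0.5+12 = 12.5.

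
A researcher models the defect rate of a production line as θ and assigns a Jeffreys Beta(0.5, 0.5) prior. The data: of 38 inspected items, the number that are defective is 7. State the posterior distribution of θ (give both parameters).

Observing 7 successes and 31 failures updates Beta(0.5, 0.5) by adding the success and failure counts to the two shape parameters: α = 0.5+7 = 7.5, β = 0.5+31 = 31.5.

Posterior: Beta(7.5, 31.5)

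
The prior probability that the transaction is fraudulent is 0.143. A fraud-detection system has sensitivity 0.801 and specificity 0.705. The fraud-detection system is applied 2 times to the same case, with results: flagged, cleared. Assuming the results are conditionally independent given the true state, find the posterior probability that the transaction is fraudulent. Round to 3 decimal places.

With H the event that the transaction is fraudulent, the joint likelihood of the observed sequence is P(data|H) = 0.801·0.199 = 0.15940 and P(data|¬H) = 0.295·0.705 = 0.20797.
Bayes: P(H|data) = 0.143·0.15940 / (0.143·0.15940 + 0.857·0.20797) = 0.022794/0.20103 = 0.1134.

Posterior P(H) ≈ 0.113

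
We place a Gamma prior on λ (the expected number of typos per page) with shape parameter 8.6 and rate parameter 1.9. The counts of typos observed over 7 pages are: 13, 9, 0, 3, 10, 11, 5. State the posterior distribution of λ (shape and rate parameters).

The Poisson likelihood adds the total count to the shape and the number of exposure periods to the rate. Here ∑xᵢ = 51 and n = 7, so shape 8.6→59.6 and rate 1.9→8.9.

Posterior: Gamma(shape=59.6, rate=8.9)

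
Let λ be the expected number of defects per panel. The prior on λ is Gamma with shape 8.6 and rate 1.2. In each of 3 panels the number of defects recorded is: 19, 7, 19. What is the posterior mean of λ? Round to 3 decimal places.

Total count ∑xᵢ = 45 over n = 3 panels.
Gamma is conjugate to the Poisson likelihood: posterior is Gamma(shape = 8.6+45 = 53.6, rate = 1.2+3 = 4.2).
Posterior mean = shape/rate = 53.6/4.2 = 12.762.

Posterior mean ≈ 12.762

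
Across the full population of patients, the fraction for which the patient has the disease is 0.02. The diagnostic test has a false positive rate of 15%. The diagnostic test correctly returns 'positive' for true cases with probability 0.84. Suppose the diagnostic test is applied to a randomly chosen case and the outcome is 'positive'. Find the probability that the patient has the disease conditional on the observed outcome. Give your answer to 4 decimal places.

P(H | E) ≈ 0.1026

Let H be the event that the patient has the disease. P(H) = 0.02, so P(¬H) = 0.98. With E the 'positive' result, P(E|H) = 0.84 and P(E|¬H) = 0.15.
P(E) = 0.84·0.02 + 0.15·0.98 = 0.016800 + 0.14700 = 0.16380.
By Bayes' theorem, P(H|E) = 0.016800 / 0.16380 = 0.1026.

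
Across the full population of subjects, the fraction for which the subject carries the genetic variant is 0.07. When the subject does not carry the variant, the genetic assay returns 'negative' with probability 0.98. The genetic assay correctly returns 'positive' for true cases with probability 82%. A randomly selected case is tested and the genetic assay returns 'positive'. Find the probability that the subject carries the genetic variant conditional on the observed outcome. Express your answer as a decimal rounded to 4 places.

P(H | E) ≈ 0.7553

Write H for 'the subject carries the genetic variant'. Prior odds H:¬H = 0.07/0.93 = 0.075269. For the 'positive' outcome, the likelihood ratio is 0.82/0.02 = 41.000.
Posterior odds = 0.075269 × 41.000 = 3.0860, so P(H|E) = 3.0860/(1+3.0860) = 0.7553.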